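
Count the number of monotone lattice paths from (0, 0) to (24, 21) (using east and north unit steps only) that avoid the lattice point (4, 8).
Number of paths = 3489938362350

Total paths from (0, 0) to (24, 21): C(45, 24) = 3773655750150. Paths through (4, 8): (paths (0, 0) → (4, 8)) × (paths (4, 8) → (24, 21)) = C(12, 4) · C(33, 20) = 495 · 573166440 = 283717387800. Avoidance count = 3773655750150 − 283717387800 = 3489938362350.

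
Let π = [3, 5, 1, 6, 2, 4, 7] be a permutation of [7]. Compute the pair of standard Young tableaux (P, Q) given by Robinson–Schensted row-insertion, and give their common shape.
P = [1, 2, 4, 7] / [3, 5, 6];  Q = [1, 2, 4, 7] / [3, 5, 6];  common shape = (4, 3)

Row-insert the values π_1, π_2, … into P one at a time, bumping the leftmost entry strictly greater than the inserted value down to the next row. The recording tableau Q records, in position (i, j), the step at which that cell was added to P.
  Insert 3 (step 1): P = [3];  Q = [1]
  Insert 5 (step 2): P = [3, 5];  Q = [1, 2]
  Insert 1 (step 3): P = [1, 5] / [3];  Q = [1, 2] / [3]
  Insert 6 (step 4): P = [1, 5, 6] / [3];  Q = [1, 2, 4] / [3]
  Insert 2 (step 5): P = [1, 2, 6] / [3, 5];  Q = [1, 2, 4] / [3, 5]
  Insert 4 (step 6): P = [1, 2, 4] / [3, 5, 6];  Q = [1, 2, 4] / [3, 5, 6]
  Insert 7 (step 7): P = [1, 2, 4, 7] / [3, 5, 6];  Q = [1, 2, 4, 7] / [3, 5, 6]
Final shape: (4, 3).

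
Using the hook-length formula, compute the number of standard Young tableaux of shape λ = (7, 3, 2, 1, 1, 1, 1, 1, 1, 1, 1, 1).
# SYT of shape (7, 3, 2, 1, 1, 1, 1, 1, 1, 1, 1, 1) = 15827000

Hook-length formula: f^λ = n! / Π hook(c), product over all cells c of the Young diagram. For λ = (7, 3, 2, 1, 1, 1, 1, 1, 1, 1, 1, 1), n = 21 boxes. Hook lengths by row (left-to-right, top-to-bottom): [18, 8, 6, 4, 3, 2, 1]; [13, 3, 1]; [11, 1]; [9]; [8]; [7]; [6]; [5]; [4]; [3]; [2]; [1]. Product of hooks = 3228087582720. So f^λ = 21! / 3228087582720 = 51090942171709440000 / 3228087582720 = 15827000.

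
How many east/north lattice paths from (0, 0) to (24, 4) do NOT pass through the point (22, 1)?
Number of paths = 20245

Total paths from (0, 0) to (24, 4): C(28, 24) = 20475. Paths through (22, 1): (paths (0, 0) → (22, 1)) × (paths (22, 1) → (24, 4)) = C(23, 22) · C(5, 2) = 23 · 10 = 230. Avoidance count = 20475 − 230 = 20245.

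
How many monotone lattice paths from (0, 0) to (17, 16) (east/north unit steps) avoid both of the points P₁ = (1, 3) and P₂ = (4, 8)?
Number of paths = 840201660

Inclusion–exclusion. Total paths: C(33, 17) = 1166803110. Through P₁: C(4, 1)·C(29, 16) = 271455660. Through P₂: C(12, 4)·C(21, 13) = 100727550. Since P₁ is strictly southwest of P₂, a monotone path through both must visit P₁ then P₂; paths through both = C(4, 1)·C(8, 3)·C(21, 13) = 45581760. Avoid both = 1166803110 − 271455660 − 100727550 + 45581760 = 840201660.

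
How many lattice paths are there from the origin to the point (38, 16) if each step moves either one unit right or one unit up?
Number of paths = 21094923659355

A monotone lattice path from (0, 0) to (38, 16) consists of 38 east steps and 16 north steps in some order, so it is determined by which 38 of the 54 steps are east. The count is C(54, 38) = 21094923659355.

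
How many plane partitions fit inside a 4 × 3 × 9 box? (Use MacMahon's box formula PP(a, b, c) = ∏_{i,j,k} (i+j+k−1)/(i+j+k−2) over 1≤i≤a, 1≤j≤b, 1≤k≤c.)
PP(4, 3, 9) = 13026013

Evaluate the triple product over i = 1..4, j = 1..3, k = 1..9. The factors are (2/1) · (3/2) · (4/3) · (5/4) · (6/5) · (7/6) · (8/7) · (9/8) · … (108 factors total). The numerators and denominators telescope so the product is an integer; carrying out the multiplication exactly gives PP(4, 3, 9) = 13026013.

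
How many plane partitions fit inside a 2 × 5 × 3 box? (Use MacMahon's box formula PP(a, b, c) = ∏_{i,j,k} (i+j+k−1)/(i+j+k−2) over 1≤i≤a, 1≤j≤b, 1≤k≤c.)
PP(2, 5, 3) = 1176

Evaluate the triple product over i = 1..2, j = 1..5, k = 1..3. The factors are (2/1) · (3/2) · (4/3) · (3/2) · (4/3) · (5/4) · (4/3) · (5/4) · … (30 factors total). The numerators and denominators telescope so the product is an integer; carrying out the multiplication exactly gives PP(2, 5, 3) = 1176.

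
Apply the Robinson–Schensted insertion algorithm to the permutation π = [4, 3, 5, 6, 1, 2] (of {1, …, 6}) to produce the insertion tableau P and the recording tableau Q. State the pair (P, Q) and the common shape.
P = [1, 2, 6] / [3, 5] / [4];  Q = [1, 3, 4] / [2, 6] / [5];  common shape = (3, 2, 1)

Row-insert the values π_1, π_2, … into P one at a time, bumping the leftmost entry strictly greater than the inserted value down to the next row. The recording tableau Q records, in position (i, j), the step at which that cell was added to P.
  Insert 4 (step 1): P = [4];  Q = [1]
  Insert 3 (step 2): P = [3] / [4];  Q = [1] / [2]
  Insert 5 (step 3): P = [3, 5] / [4];  Q = [1, 3] / [2]
  Insert 6 (step 4): P = [3, 5, 6] / [4];  Q = [1, 3, 4] / [2]
  Insert 1 (step 5): P = [1, 5, 6] / [3] / [4];  Q = [1, 3, 4] / [2] / [5]
  Insert 2 (step 6): P = [1, 2, 6] / [3, 5] / [4];  Q = [1, 3, 4] / [2, 6] / [5]
Final shape: (3, 2, 1).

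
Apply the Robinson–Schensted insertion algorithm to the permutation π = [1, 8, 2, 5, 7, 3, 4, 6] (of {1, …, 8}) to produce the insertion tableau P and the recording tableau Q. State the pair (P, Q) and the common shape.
P = [1, 2, 3, 4, 6] / [5, 7] / [8];  Q = [1, 2, 4, 5, 8] / [3, 7] / [6];  common shape = (5, 2, 1)

Row-insert the values π_1, π_2, … into P one at a time, bumping the leftmost entry strictly greater than the inserted value down to the next row. The recording tableau Q records, in position (i, j), the step at which that cell was added to P.
  Insert 1 (step 1): P = [1];  Q = [1]
  Insert 8 (step 2): P = [1, 8];  Q = [1, 2]
  Insert 2 (step 3): P = [1, 2] / [8];  Q = [1, 2] / [3]
  Insert 5 (step 4): P = [1, 2, 5] / [8];  Q = [1, 2, 4] / [3]
  Insert 7 (step 5): P = [1, 2, 5, 7] / [8];  Q = [1, 2, 4, 5] / [3]
  Insert 3 (step 6): P = [1, 2, 3, 7] / [5] / [8];  Q = [1, 2, 4, 5] / [3] / [6]
  Insert 4 (step 7): P = [1, 2, 3, 4] / [5, 7] / [8];  Q = [1, 2, 4, 5] / [3, 7] / [6]
  Insert 6 (step 8): P = [1, 2, 3, 4, 6] / [5, 7] / [8];  Q = [1, 2, 4, 5, 8] / [3, 7] / [6]
Final shape: (5, 2, 1).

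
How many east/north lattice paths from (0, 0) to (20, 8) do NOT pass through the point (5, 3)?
Number of paths = 2239881

Total paths from (0, 0) to (20, 8): C(28, 20) = 3108105. Paths through (5, 3): (paths (0, 0) → (5, 3)) × (paths (5, 3) → (20, 8)) = C(8, 5) · C(20, 15) = 56 · 15504 = 868224. Avoidance count = 3108105 − 868224 = 2239881.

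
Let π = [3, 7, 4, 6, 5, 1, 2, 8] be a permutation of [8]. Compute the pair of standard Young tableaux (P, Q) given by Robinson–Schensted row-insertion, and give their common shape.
P = [1, 2, 5, 8] / [3, 4] / [6] / [7];  Q = [1, 2, 4, 8] / [3, 7] / [5] / [6];  common shape = (4, 2, 1, 1)

Row-insert the values π_1, π_2, … into P one at a time, bumping the leftmost entry strictly greater than the inserted value down to the next row. The recording tableau Q records, in position (i, j), the step at which that cell was added to P.
  Insert 3 (step 1): P = [3];  Q = [1]
  Insert 7 (step 2): P = [3, 7];  Q = [1, 2]
  Insert 4 (step 3): P = [3, 4] / [7];  Q = [1, 2] / [3]
  Insert 6 (step 4): P = [3, 4, 6] / [7];  Q = [1, 2, 4] / [3]
  Insert 5 (step 5): P = [3, 4, 5] / [6] / [7];  Q = [1, 2, 4] / [3] / [5]
  Insert 1 (step 6): P = [1, 4, 5] / [3] / [6] / [7];  Q = [1, 2, 4] / [3] / [5] / [6]
  Insert 2 (step 7): P = [1, 2, 5] / [3, 4] / [6] / [7];  Q = [1, 2, 4] / [3, 7] / [5] / [6]
  Insert 8 (step 8): P = [1, 2, 5, 8] / [3, 4] / [6] / [7];  Q = [1, 2, 4, 8] / [3, 7] / [5] / [6]
Final shape: (4, 2, 1, 1).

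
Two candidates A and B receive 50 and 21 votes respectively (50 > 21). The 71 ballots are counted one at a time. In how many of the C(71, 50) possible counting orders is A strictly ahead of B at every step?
Strict-lead orderings = 223554928867479924

Total orderings of the 71 votes with 50 for A: C(71, 50) = 547324136192795676. By the Bertrand ballot formula (Cycle Lemma / reflection principle), the number of orderings in which A is strictly ahead of B throughout is (p − q)/(p + q) · C(p + q, p) = (50 − 21)/(50 + 21) · 547324136192795676 = 223554928867479924.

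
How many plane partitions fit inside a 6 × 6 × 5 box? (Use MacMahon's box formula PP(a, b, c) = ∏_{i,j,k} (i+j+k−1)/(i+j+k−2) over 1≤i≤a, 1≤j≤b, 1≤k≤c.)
PP(6, 6, 5) = 55197331332

Evaluate the triple product over i = 1..6, j = 1..6, k = 1..5. The factors are (2/1) · (3/2) · (4/3) · (5/4) · (6/5) · (3/2) · (4/3) · (5/4) · … (180 factors total). The numerators and denominators telescope so the product is an integer; carrying out the multiplication exactly gives PP(6, 6, 5) = 55197331332.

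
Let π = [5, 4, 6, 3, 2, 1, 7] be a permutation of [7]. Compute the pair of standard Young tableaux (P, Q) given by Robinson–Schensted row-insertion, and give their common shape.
P = [1, 6, 7] / [2] / [3] / [4] / [5];  Q = [1, 3, 7] / [2] / [4] / [5] / [6];  common shape = (3, 1, 1, 1, 1)

Row-insert the values π_1, π_2, … into P one at a time, bumping the leftmost entry strictly greater than the inserted value down to the next row. The recording tableau Q records, in position (i, j), the step at which that cell was added to P.
  Insert 5 (step 1): P = [5];  Q = [1]
  Insert 4 (step 2): P = [4] / [5];  Q = [1] / [2]
  Insert 6 (step 3): P = [4, 6] / [5];  Q = [1, 3] / [2]
  Insert 3 (step 4): P = [3, 6] / [4] / [5];  Q = [1, 3] / [2] / [4]
  Insert 2 (step 5): P = [2, 6] / [3] / [4] / [5];  Q = [1, 3] / [2] / [4] / [5]
  Insert 1 (step 6): P = [1, 6] / [2] / [3] / [4] / [5];  Q = [1, 3] / [2] / [4] / [5] / [6]
  Insert 7 (step 7): P = [1, 6, 7] / [2] / [3] / [4] / [5];  Q = [1, 3, 7] / [2] / [4] / [5] / [6]
Final shape: (3, 1, 1, 1, 1).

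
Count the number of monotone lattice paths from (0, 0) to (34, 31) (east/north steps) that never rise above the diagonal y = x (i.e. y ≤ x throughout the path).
Number of paths = 388271781325244544

By the reflection principle (André's argument), the number of monotone paths to (34, 31) with n ≤ m that never go above y = x is C(65, 34) − C(65, 35) = 3397378086595889760 − 3009106305270645216 = 388271781325244544.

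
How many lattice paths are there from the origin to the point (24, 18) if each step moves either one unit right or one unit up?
Number of paths = 353697121050

A monotone lattice path from (0, 0) to (24, 18) consists of 24 east steps and 18 north steps in some order, so it is determined by which 24 of the 42 steps are east. The count is C(42, 24) = 353697121050.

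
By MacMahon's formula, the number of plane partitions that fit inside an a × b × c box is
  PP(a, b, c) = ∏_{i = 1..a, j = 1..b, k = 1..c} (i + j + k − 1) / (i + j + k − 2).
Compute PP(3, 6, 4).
PP(3, 6, 4) = 457380

Evaluate the triple product over i = 1..3, j = 1..6, k = 1..4. The factors are (2/1) · (3/2) · (4/3) · (5/4) · (3/2) · (4/3) · (5/4) · (6/5) · … (72 factors total). The numerators and denominators telescope so the product is an integer; carrying out the multiplication exactly gives PP(3, 6, 4) = 457380.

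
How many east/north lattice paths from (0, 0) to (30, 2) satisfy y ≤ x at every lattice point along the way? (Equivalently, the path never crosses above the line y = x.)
Number of paths = 464

By the reflection principle (André's argument), the number of monotone paths to (30, 2) with n ≤ m that never go above y = x is C(32, 30) − C(32, 31) = 496 − 32 = 464.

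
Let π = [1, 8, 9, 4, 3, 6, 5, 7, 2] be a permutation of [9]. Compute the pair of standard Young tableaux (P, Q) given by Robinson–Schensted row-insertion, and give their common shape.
P = [1, 2, 5, 7] / [3, 6] / [4, 9] / [8];  Q = [1, 2, 3, 8] / [4, 6] / [5, 7] / [9];  common shape = (4, 2, 2, 1)

Row-insert the values π_1, π_2, … into P one at a time, bumping the leftmost entry strictly greater than the inserted value down to the next row. The recording tableau Q records, in position (i, j), the step at which that cell was added to P.
  Insert 1 (step 1): P = [1];  Q = [1]
  Insert 8 (step 2): P = [1, 8];  Q = [1, 2]
  Insert 9 (step 3): P = [1, 8, 9];  Q = [1, 2, 3]
  Insert 4 (step 4): P = [1, 4, 9] / [8];  Q = [1, 2, 3] / [4]
  Insert 3 (step 5): P = [1, 3, 9] / [4] / [8];  Q = [1, 2, 3] / [4] / [5]
  Insert 6 (step 6): P = [1, 3, 6] / [4, 9] / [8];  Q = [1, 2, 3] / [4, 6] / [5]
  Insert 5 (step 7): P = [1, 3, 5] / [4, 6] / [8, 9];  Q = [1, 2, 3] / [4, 6] / [5, 7]
  Insert 7 (step 8): P = [1, 3, 5, 7] / [4, 6] / [8, 9];  Q = [1, 2, 3, 8] / [4, 6] / [5, 7]
  Insert 2 (step 9): P = [1, 2, 5, 7] / [3, 6] / [4, 9] / [8];  Q = [1, 2, 3, 8] / [4, 6] / [5, 7] / [9]
Final shape: (4, 2, 2, 1).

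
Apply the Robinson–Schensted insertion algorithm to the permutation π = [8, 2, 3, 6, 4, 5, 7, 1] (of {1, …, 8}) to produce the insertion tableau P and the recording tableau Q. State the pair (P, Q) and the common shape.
P = [1, 3, 4, 5, 7] / [2] / [6] / [8];  Q = [1, 3, 4, 6, 7] / [2] / [5] / [8];  common shape = (5, 1, 1, 1)

Row-insert the values π_1, π_2, … into P one at a time, bumping the leftmost entry strictly greater than the inserted value down to the next row. The recording tableau Q records, in position (i, j), the step at which that cell was added to P.
  Insert 8 (step 1): P = [8];  Q = [1]
  Insert 2 (step 2): P = [2] / [8];  Q = [1] / [2]
  Insert 3 (step 3): P = [2, 3] / [8];  Q = [1, 3] / [2]
  Insert 6 (step 4): P = [2, 3, 6] / [8];  Q = [1, 3, 4] / [2]
  Insert 4 (step 5): P = [2, 3, 4] / [6] / [8];  Q = [1, 3, 4] / [2] / [5]
  Insert 5 (step 6): P = [2, 3, 4, 5] / [6] / [8];  Q = [1, 3, 4, 6] / [2] / [5]
  Insert 7 (step 7): P = [2, 3, 4, 5, 7] / [6] / [8];  Q = [1, 3, 4, 6, 7] / [2] / [5]
  Insert 1 (step 8): P = [1, 3, 4, 5, 7] / [2] / [6] / [8];  Q = [1, 3, 4, 6, 7] / [2] / [5] / [8]
Final shape: (5, 1, 1, 1).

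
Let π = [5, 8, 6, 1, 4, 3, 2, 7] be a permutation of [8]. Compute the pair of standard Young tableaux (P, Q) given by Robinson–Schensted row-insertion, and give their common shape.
P = [1, 2, 7] / [3, 6] / [4] / [5] / [8];  Q = [1, 2, 8] / [3, 5] / [4] / [6] / [7];  common shape = (3, 2, 1, 1, 1)

Row-insert the values π_1, π_2, … into P one at a time, bumping the leftmost entry strictly greater than the inserted value down to the next row. The recording tableau Q records, in position (i, j), the step at which that cell was added to P.
  Insert 5 (step 1): P = [5];  Q = [1]
  Insert 8 (step 2): P = [5, 8];  Q = [1, 2]
  Insert 6 (step 3): P = [5, 6] / [8];  Q = [1, 2] / [3]
  Insert 1 (step 4): P = [1, 6] / [5] / [8];  Q = [1, 2] / [3] / [4]
  Insert 4 (step 5): P = [1, 4] / [5, 6] / [8];  Q = [1, 2] / [3, 5] / [4]
  Insert 3 (step 6): P = [1, 3] / [4, 6] / [5] / [8];  Q = [1, 2] / [3, 5] / [4] / [6]
  Insert 2 (step 7): P = [1, 2] / [3, 6] / [4] / [5] / [8];  Q = [1, 2] / [3, 5] / [4] / [6] / [7]
  Insert 7 (step 8): P = [1, 2, 7] / [3, 6] / [4] / [5] / [8];  Q = [1, 2, 8] / [3, 5] / [4] / [6] / [7]
Final shape: (3, 2, 1, 1, 1).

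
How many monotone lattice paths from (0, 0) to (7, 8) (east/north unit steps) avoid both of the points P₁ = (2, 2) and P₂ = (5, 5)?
Number of paths = 2343

Inclusion–exclusion. Total paths: C(15, 7) = 6435. Through P₁: C(4, 2)·C(11, 5) = 2772. Through P₂: C(10, 5)·C(5, 2) = 2520. Since P₁ is strictly southwest of P₂, a monotone path through both must visit P₁ then P₂; paths through both = C(4, 2)·C(6, 3)·C(5, 2) = 1200. Avoid both = 6435 − 2772 − 2520 + 1200 = 2343.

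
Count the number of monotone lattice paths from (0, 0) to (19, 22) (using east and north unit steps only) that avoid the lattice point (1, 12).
Number of paths = 244492069770

Total paths from (0, 0) to (19, 22): C(41, 19) = 244662670200. Paths through (1, 12): (paths (0, 0) → (1, 12)) × (paths (1, 12) → (19, 22)) = C(13, 1) · C(28, 18) = 13 · 13123110 = 170600430. Avoidance count = 244662670200 − 170600430 = 244492069770.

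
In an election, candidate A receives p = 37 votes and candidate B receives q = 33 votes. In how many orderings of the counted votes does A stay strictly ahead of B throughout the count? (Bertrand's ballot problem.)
Strict-lead orderings = 5727227396045850968

Total orderings of the 70 votes with 37 for A: C(70, 37) = 100226479430802391940. By the Bertrand ballot formula (Cycle Lemma / reflection principle), the number of orderings in which A is strictly ahead of B throughout is (p − q)/(p + q) · C(p + q, p) = (37 − 33)/(37 + 33) · 100226479430802391940 = 5727227396045850968.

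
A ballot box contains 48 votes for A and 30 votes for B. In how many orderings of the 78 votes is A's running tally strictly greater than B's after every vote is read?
Strict-lead orderings = 793632937330542027180

Total orderings of the 78 votes with 48 for A: C(78, 48) = 3439076061765682117780. By the Bertrand ballot formula (Cycle Lemma / reflection principle), the number of orderings in which A is strictly ahead of B throughout is (p − q)/(p + q) · C(p + q, p) = (48 − 30)/(48 + 30) · 3439076061765682117780 = 793632937330542027180.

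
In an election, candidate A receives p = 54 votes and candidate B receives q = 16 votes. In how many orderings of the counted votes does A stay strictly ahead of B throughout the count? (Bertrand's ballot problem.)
Strict-lead orderings = 1346334506467148

Total orderings of the 70 votes with 54 for A: C(70, 54) = 2480089880334220. By the Bertrand ballot formula (Cycle Lemma / reflection principle), the number of orderings in which A is strictly ahead of B throughout is (p − q)/(p + q) · C(p + q, p) = (54 − 16)/(54 + 16) · 2480089880334220 = 1346334506467148.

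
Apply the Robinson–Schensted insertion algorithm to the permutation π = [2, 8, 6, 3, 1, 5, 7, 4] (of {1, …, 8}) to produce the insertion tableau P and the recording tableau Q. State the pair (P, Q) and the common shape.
P = [1, 3, 4, 7] / [2, 5] / [6] / [8];  Q = [1, 2, 6, 7] / [3, 8] / [4] / [5];  common shape = (4, 2, 1, 1)

Row-insert the values π_1, π_2, … into P one at a time, bumping the leftmost entry strictly greater than the inserted value down to the next row. The recording tableau Q records, in position (i, j), the step at which that cell was added to P.
  Insert 2 (step 1): P = [2];  Q = [1]
  Insert 8 (step 2): P = [2, 8];  Q = [1, 2]
  Insert 6 (step 3): P = [2, 6] / [8];  Q = [1, 2] / [3]
  Insert 3 (step 4): P = [2, 3] / [6] / [8];  Q = [1, 2] / [3] / [4]
  Insert 1 (step 5): P = [1, 3] / [2] / [6] / [8];  Q = [1, 2] / [3] / [4] / [5]
  Insert 5 (step 6): P = [1, 3, 5] / [2] / [6] / [8];  Q = [1, 2, 6] / [3] / [4] / [5]
  Insert 7 (step 7): P = [1, 3, 5, 7] / [2] / [6] / [8];  Q = [1, 2, 6, 7] / [3] / [4] / [5]
  Insert 4 (step 8): P = [1, 3, 4, 7] / [2, 5] / [6] / [8];  Q = [1, 2, 6, 7] / [3, 8] / [4] / [5]
Final shape: (4, 2, 1, 1).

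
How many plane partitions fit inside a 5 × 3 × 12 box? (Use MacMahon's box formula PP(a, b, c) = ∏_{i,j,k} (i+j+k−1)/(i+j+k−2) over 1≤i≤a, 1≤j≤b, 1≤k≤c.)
PP(5, 3, 12) = 4892876352

Evaluate the triple product over i = 1..5, j = 1..3, k = 1..12. The factors are (2/1) · (3/2) · (4/3) · (5/4) · (6/5) · (7/6) · (8/7) · (9/8) · … (180 factors total). The numerators and denominators telescope so the product is an integer; carrying out the multiplication exactly gives PP(5, 3, 12) = 4892876352.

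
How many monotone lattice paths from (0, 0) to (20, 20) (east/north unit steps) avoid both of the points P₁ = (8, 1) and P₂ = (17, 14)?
Number of paths = 114677161515

Inclusion–exclusion. Total paths: C(40, 20) = 137846528820. Through P₁: C(9, 8)·C(31, 12) = 1270084725. Through P₂: C(31, 17)·C(9, 3) = 22275332100. Since P₁ is strictly southwest of P₂, a monotone path through both must visit P₁ then P₂; paths through both = C(9, 8)·C(22, 9)·C(9, 3) = 376049520. Avoid both = 137846528820 − 1270084725 − 22275332100 + 376049520 = 114677161515.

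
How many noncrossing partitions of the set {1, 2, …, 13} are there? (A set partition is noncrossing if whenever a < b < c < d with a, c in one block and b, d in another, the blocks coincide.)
C_13 = 742900

These noncrossing partitions are counted by the Catalan number C_n = (1/(n + 1)) · C(2n, n). For n = 13: C_13 = (1/14) · C(26, 13) = 10400600/14 = 742900.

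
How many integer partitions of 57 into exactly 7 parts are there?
p(57, 7 parts) = 18138

Partitions of n into exactly k parts are in bijection with partitions of n − k into at most k parts (subtract 1 from each part). So p(57, exactly 7) = p(50, parts ≤ 7). Computing via the recurrence p(m, j) = p(m, j−1) + p(m−j, j) gives 18138.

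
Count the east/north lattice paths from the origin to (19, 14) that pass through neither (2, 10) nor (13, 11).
Number of paths = 608804622

Inclusion–exclusion. Total paths: C(33, 19) = 818809200. Through P₁: C(12, 2)·C(21, 17) = 395010. Through P₂: C(24, 13)·C(9, 6) = 209676096. Since P₁ is strictly southwest of P₂, a monotone path through both must visit P₁ then P₂; paths through both = C(12, 2)·C(12, 11)·C(9, 6) = 66528. Avoid both = 818809200 − 395010 − 209676096 + 66528 = 608804622.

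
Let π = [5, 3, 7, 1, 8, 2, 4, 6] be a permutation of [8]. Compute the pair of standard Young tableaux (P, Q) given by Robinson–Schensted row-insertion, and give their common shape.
P = [1, 2, 4, 6] / [3, 7, 8] / [5];  Q = [1, 3, 5, 8] / [2, 6, 7] / [4];  common shape = (4, 3, 1)

Row-insert the values π_1, π_2, … into P one at a time, bumping the leftmost entry strictly greater than the inserted value down to the next row. The recording tableau Q records, in position (i, j), the step at which that cell was added to P.
  Insert 5 (step 1): P = [5];  Q = [1]
  Insert 3 (step 2): P = [3] / [5];  Q = [1] / [2]
  Insert 7 (step 3): P = [3, 7] / [5];  Q = [1, 3] / [2]
  Insert 1 (step 4): P = [1, 7] / [3] / [5];  Q = [1, 3] / [2] / [4]
  Insert 8 (step 5): P = [1, 7, 8] / [3] / [5];  Q = [1, 3, 5] / [2] / [4]
  Insert 2 (step 6): P = [1, 2, 8] / [3, 7] / [5];  Q = [1, 3, 5] / [2, 6] / [4]
  Insert 4 (step 7): P = [1, 2, 4] / [3, 7, 8] / [5];  Q = [1, 3, 5] / [2, 6, 7] / [4]
  Insert 6 (step 8): P = [1, 2, 4, 6] / [3, 7, 8] / [5];  Q = [1, 3, 5, 8] / [2, 6, 7] / [4]
Final shape: (4, 3, 1).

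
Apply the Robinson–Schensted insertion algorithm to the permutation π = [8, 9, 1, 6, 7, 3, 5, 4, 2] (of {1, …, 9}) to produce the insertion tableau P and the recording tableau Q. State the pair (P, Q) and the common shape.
P = [1, 2, 4] / [3, 7] / [5, 9] / [6] / [8];  Q = [1, 2, 5] / [3, 4] / [6, 7] / [8] / [9];  common shape = (3, 2, 2, 1, 1)

Row-insert the values π_1, π_2, … into P one at a time, bumping the leftmost entry strictly greater than the inserted value down to the next row. The recording tableau Q records, in position (i, j), the step at which that cell was added to P.
  Insert 8 (step 1): P = [8];  Q = [1]
  Insert 9 (step 2): P = [8, 9];  Q = [1, 2]
  Insert 1 (step 3): P = [1, 9] / [8];  Q = [1, 2] / [3]
  Insert 6 (step 4): P = [1, 6] / [8, 9];  Q = [1, 2] / [3, 4]
  Insert 7 (step 5): P = [1, 6, 7] / [8, 9];  Q = [1, 2, 5] / [3, 4]
  Insert 3 (step 6): P = [1, 3, 7] / [6, 9] / [8];  Q = [1, 2, 5] / [3, 4] / [6]
  Insert 5 (step 7): P = [1, 3, 5] / [6, 7] / [8, 9];  Q = [1, 2, 5] / [3, 4] / [6, 7]
  Insert 4 (step 8): P = [1, 3, 4] / [5, 7] / [6, 9] / [8];  Q = [1, 2, 5] / [3, 4] / [6, 7] / [8]
  Insert 2 (step 9): P = [1, 2, 4] / [3, 7] / [5, 9] / [6] / [8];  Q = [1, 2, 5] / [3, 4] / [6, 7] / [8] / [9]
Final shape: (3, 2, 2, 1, 1).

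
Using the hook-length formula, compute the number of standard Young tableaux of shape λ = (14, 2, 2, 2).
# SYT of shape (14, 2, 2, 2) = 129675

Hook-length formula: f^λ = n! / Π hook(c), product over all cells c of the Young diagram. For λ = (14, 2, 2, 2), n = 20 boxes. Hook lengths by row (left-to-right, top-to-bottom): [17, 16, 12, 11, 10, 9, 8, 7, 6, 5, 4, 3, 2, 1]; [4, 3]; [3, 2]; [2, 1]. Product of hooks = 18761534668800. So f^λ = 20! / 18761534668800 = 2432902008176640000 / 18761534668800 = 129675.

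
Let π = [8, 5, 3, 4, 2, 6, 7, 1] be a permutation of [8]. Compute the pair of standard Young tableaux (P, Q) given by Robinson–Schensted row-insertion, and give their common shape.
P = [1, 4, 6, 7] / [2] / [3] / [5] / [8];  Q = [1, 4, 6, 7] / [2] / [3] / [5] / [8];  common shape = (4, 1, 1, 1, 1)

Row-insert the values π_1, π_2, … into P one at a time, bumping the leftmost entry strictly greater than the inserted value down to the next row. The recording tableau Q records, in position (i, j), the step at which that cell was added to P.
  Insert 8 (step 1): P = [8];  Q = [1]
  Insert 5 (step 2): P = [5] / [8];  Q = [1] / [2]
  Insert 3 (step 3): P = [3] / [5] / [8];  Q = [1] / [2] / [3]
  Insert 4 (step 4): P = [3, 4] / [5] / [8];  Q = [1, 4] / [2] / [3]
  Insert 2 (step 5): P = [2, 4] / [3] / [5] / [8];  Q = [1, 4] / [2] / [3] / [5]
  Insert 6 (step 6): P = [2, 4, 6] / [3] / [5] / [8];  Q = [1, 4, 6] / [2] / [3] / [5]
  Insert 7 (step 7): P = [2, 4, 6, 7] / [3] / [5] / [8];  Q = [1, 4, 6, 7] / [2] / [3] / [5]
  Insert 1 (step 8): P = [1, 4, 6, 7] / [2] / [3] / [5] / [8];  Q = [1, 4, 6, 7] / [2] / [3] / [5] / [8]
Final shape: (4, 1, 1, 1, 1).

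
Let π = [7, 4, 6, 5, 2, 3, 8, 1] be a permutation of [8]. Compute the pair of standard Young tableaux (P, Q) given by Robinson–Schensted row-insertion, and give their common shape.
P = [1, 3, 8] / [2, 5] / [4] / [6] / [7];  Q = [1, 3, 7] / [2, 6] / [4] / [5] / [8];  common shape = (3, 2, 1, 1, 1)

Row-insert the values π_1, π_2, … into P one at a time, bumping the leftmost entry strictly greater than the inserted value down to the next row. The recording tableau Q records, in position (i, j), the step at which that cell was added to P.
  Insert 7 (step 1): P = [7];  Q = [1]
  Insert 4 (step 2): P = [4] / [7];  Q = [1] / [2]
  Insert 6 (step 3): P = [4, 6] / [7];  Q = [1, 3] / [2]
  Insert 5 (step 4): P = [4, 5] / [6] / [7];  Q = [1, 3] / [2] / [4]
  Insert 2 (step 5): P = [2, 5] / [4] / [6] / [7];  Q = [1, 3] / [2] / [4] / [5]
  Insert 3 (step 6): P = [2, 3] / [4, 5] / [6] / [7];  Q = [1, 3] / [2, 6] / [4] / [5]
  Insert 8 (step 7): P = [2, 3, 8] / [4, 5] / [6] / [7];  Q = [1, 3, 7] / [2, 6] / [4] / [5]
  Insert 1 (step 8): P = [1, 3, 8] / [2, 5] / [4] / [6] / [7];  Q = [1, 3, 7] / [2, 6] / [4] / [5] / [8]
Final shape: (3, 2, 1, 1, 1).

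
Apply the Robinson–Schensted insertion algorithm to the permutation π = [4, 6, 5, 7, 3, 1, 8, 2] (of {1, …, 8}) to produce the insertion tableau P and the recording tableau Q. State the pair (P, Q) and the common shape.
P = [1, 2, 7, 8] / [3, 5] / [4] / [6];  Q = [1, 2, 4, 7] / [3, 8] / [5] / [6];  common shape = (4, 2, 1, 1)

Row-insert the values π_1, π_2, … into P one at a time, bumping the leftmost entry strictly greater than the inserted value down to the next row. The recording tableau Q records, in position (i, j), the step at which that cell was added to P.
  Insert 4 (step 1): P = [4];  Q = [1]
  Insert 6 (step 2): P = [4, 6];  Q = [1, 2]
  Insert 5 (step 3): P = [4, 5] / [6];  Q = [1, 2] / [3]
  Insert 7 (step 4): P = [4, 5, 7] / [6];  Q = [1, 2, 4] / [3]
  Insert 3 (step 5): P = [3, 5, 7] / [4] / [6];  Q = [1, 2, 4] / [3] / [5]
  Insert 1 (step 6): P = [1, 5, 7] / [3] / [4] / [6];  Q = [1, 2, 4] / [3] / [5] / [6]
  Insert 8 (step 7): P = [1, 5, 7, 8] / [3] / [4] / [6];  Q = [1, 2, 4, 7] / [3] / [5] / [6]
  Insert 2 (step 8): P = [1, 2, 7, 8] / [3, 5] / [4] / [6];  Q = [1, 2, 4, 7] / [3, 8] / [5] / [6]
Final shape: (4, 2, 1, 1).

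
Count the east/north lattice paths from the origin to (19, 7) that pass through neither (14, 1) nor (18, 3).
Number of paths = 645345

Inclusion–exclusion. Total paths: C(26, 19) = 657800. Through P₁: C(15, 14)·C(11, 5) = 6930. Through P₂: C(21, 18)·C(5, 1) = 6650. Since P₁ is strictly southwest of P₂, a monotone path through both must visit P₁ then P₂; paths through both = C(15, 14)·C(6, 4)·C(5, 1) = 1125. Avoid both = 657800 − 6930 − 6650 + 1125 = 645345.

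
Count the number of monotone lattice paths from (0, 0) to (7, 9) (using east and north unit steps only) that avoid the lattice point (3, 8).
Number of paths = 10615

Total paths from (0, 0) to (7, 9): C(16, 7) = 11440. Paths through (3, 8): (paths (0, 0) → (3, 8)) × (paths (3, 8) → (7, 9)) = C(11, 3) · C(5, 4) = 165 · 5 = 825. Avoidance count = 11440 − 825 = 10615.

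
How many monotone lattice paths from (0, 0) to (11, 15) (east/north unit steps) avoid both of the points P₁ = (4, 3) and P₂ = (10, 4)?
Number of paths = 5953508

Inclusion–exclusion. Total paths: C(26, 11) = 7726160. Through P₁: C(7, 4)·C(19, 7) = 1763580. Through P₂: C(14, 10)·C(12, 1) = 12012. Since P₁ is strictly southwest of P₂, a monotone path through both must visit P₁ then P₂; paths through both = C(7, 4)·C(7, 6)·C(12, 1) = 2940. Avoid both = 7726160 − 1763580 − 12012 + 2940 = 5953508.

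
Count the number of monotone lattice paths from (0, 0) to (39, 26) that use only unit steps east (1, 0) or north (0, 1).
Number of paths = 1002596421878664480

A monotone lattice path from (0, 0) to (39, 26) consists of 39 east steps and 26 north steps in some order, so it is determined by which 39 of the 65 steps are east. The count is C(65, 39) = 1002596421878664480.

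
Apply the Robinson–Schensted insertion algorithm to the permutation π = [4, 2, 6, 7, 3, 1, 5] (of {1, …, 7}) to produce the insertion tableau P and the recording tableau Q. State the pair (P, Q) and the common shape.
P = [1, 3, 5] / [2, 6, 7] / [4];  Q = [1, 3, 4] / [2, 5, 7] / [6];  common shape = (3, 3, 1)

Row-insert the values π_1, π_2, … into P one at a time, bumping the leftmost entry strictly greater than the inserted value down to the next row. The recording tableau Q records, in position (i, j), the step at which that cell was added to P.
  Insert 4 (step 1): P = [4];  Q = [1]
  Insert 2 (step 2): P = [2] / [4];  Q = [1] / [2]
  Insert 6 (step 3): P = [2, 6] / [4];  Q = [1, 3] / [2]
  Insert 7 (step 4): P = [2, 6, 7] / [4];  Q = [1, 3, 4] / [2]
  Insert 3 (step 5): P = [2, 3, 7] / [4, 6];  Q = [1, 3, 4] / [2, 5]
  Insert 1 (step 6): P = [1, 3, 7] / [2, 6] / [4];  Q = [1, 3, 4] / [2, 5] / [6]
  Insert 5 (step 7): P = [1, 3, 5] / [2, 6, 7] / [4];  Q = [1, 3, 4] / [2, 5, 7] / [6]
Final shape: (3, 3, 1).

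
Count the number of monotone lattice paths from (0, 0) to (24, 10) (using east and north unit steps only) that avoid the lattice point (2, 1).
Number of paths = 70647915

Total paths from (0, 0) to (24, 10): C(34, 24) = 131128140. Paths through (2, 1): (paths (0, 0) → (2, 1)) × (paths (2, 1) → (24, 10)) = C(3, 2) · C(31, 22) = 3 · 20160075 = 60480225. Avoidance count = 131128140 − 60480225 = 70647915.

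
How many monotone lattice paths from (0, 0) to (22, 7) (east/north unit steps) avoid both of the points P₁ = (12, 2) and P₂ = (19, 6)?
Number of paths = 699227

Inclusion–exclusion. Total paths: C(29, 22) = 1560780. Through P₁: C(14, 12)·C(15, 10) = 273273. Through P₂: C(25, 19)·C(4, 3) = 708400. Since P₁ is strictly southwest of P₂, a monotone path through both must visit P₁ then P₂; paths through both = C(14, 12)·C(11, 7)·C(4, 3) = 120120. Avoid both = 1560780 − 273273 − 708400 + 120120 = 699227.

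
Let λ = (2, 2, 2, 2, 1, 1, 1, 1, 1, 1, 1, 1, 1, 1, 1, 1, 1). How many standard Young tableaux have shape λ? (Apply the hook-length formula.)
# SYT of shape (2, 2, 2, 2, 1, 1, 1, 1, 1, 1, 1, 1, 1, 1, 1, 1, 1) = 4655

Hook-length formula: f^λ = n! / Π hook(c), product over all cells c of the Young diagram. For λ = (2, 2, 2, 2, 1, 1, 1, 1, 1, 1, 1, 1, 1, 1, 1, 1, 1), n = 21 boxes. Hook lengths by row (left-to-right, top-to-bottom): [18, 4]; [17, 3]; [16, 2]; [15, 1]; [13]; [12]; [11]; [10]; [9]; [8]; [7]; [6]; [5]; [4]; [3]; [2]; [1]. Product of hooks = 10975497781248000. So f^λ = 21! / 10975497781248000 = 51090942171709440000 / 10975497781248000 = 4655.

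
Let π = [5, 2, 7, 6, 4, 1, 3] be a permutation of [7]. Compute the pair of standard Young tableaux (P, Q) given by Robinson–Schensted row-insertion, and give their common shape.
P = [1, 3] / [2, 4] / [5, 6] / [7];  Q = [1, 3] / [2, 4] / [5, 7] / [6];  common shape = (2, 2, 2, 1)

Row-insert the values π_1, π_2, … into P one at a time, bumping the leftmost entry strictly greater than the inserted value down to the next row. The recording tableau Q records, in position (i, j), the step at which that cell was added to P.
  Insert 5 (step 1): P = [5];  Q = [1]
  Insert 2 (step 2): P = [2] / [5];  Q = [1] / [2]
  Insert 7 (step 3): P = [2, 7] / [5];  Q = [1, 3] / [2]
  Insert 6 (step 4): P = [2, 6] / [5, 7];  Q = [1, 3] / [2, 4]
  Insert 4 (step 5): P = [2, 4] / [5, 6] / [7];  Q = [1, 3] / [2, 4] / [5]
  Insert 1 (step 6): P = [1, 4] / [2, 6] / [5] / [7];  Q = [1, 3] / [2, 4] / [5] / [6]
  Insert 3 (step 7): P = [1, 3] / [2, 4] / [5, 6] / [7];  Q = [1, 3] / [2, 4] / [5, 7] / [6]
Final shape: (2, 2, 2, 1).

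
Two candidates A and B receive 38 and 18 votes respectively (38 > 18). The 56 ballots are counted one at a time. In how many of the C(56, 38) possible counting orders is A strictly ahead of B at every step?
Strict-lead orderings = 75831424919250

Total orderings of the 56 votes with 38 for A: C(56, 38) = 212327989773900. By the Bertrand ballot formula (Cycle Lemma / reflection principle), the number of orderings in which A is strictly ahead of B throughout is (p − q)/(p + q) · C(p + q, p) = (38 − 18)/(38 + 18) · 212327989773900 = 75831424919250.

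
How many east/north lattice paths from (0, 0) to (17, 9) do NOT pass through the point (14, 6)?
Number of paths = 2349350

Total paths from (0, 0) to (17, 9): C(26, 17) = 3124550. Paths through (14, 6): (paths (0, 0) → (14, 6)) × (paths (14, 6) → (17, 9)) = C(20, 14) · C(6, 3) = 38760 · 20 = 775200. Avoidance count = 3124550 − 775200 = 2349350.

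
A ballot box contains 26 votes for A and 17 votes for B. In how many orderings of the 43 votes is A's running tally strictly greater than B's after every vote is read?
Strict-lead orderings = 88152205554

Total orderings of the 43 votes with 26 for A: C(43, 26) = 421171648758. By the Bertrand ballot formula (Cycle Lemma / reflection principle), the number of orderings in which A is strictly ahead of B throughout is (p − q)/(p + q) · C(p + q, p) = (26 − 17)/(26 + 17) · 421171648758 = 88152205554.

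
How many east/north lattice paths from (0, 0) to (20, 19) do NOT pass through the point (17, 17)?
Number of paths = 45587202210

Total paths from (0, 0) to (20, 19): C(39, 20) = 68923264410. Paths through (17, 17): (paths (0, 0) → (17, 17)) × (paths (17, 17) → (20, 19)) = C(34, 17) · C(5, 3) = 2333606220 · 10 = 23336062200. Avoidance count = 68923264410 − 23336062200 = 45587202210.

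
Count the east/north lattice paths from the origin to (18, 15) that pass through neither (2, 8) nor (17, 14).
Number of paths = 500644965

Inclusion–exclusion. Total paths: C(33, 18) = 1037158320. Through P₁: C(10, 2)·C(23, 16) = 11032065. Through P₂: C(31, 17)·C(2, 1) = 530365050. Since P₁ is strictly southwest of P₂, a monotone path through both must visit P₁ then P₂; paths through both = C(10, 2)·C(21, 15)·C(2, 1) = 4883760. Avoid both = 1037158320 − 11032065 − 530365050 + 4883760 = 500644965.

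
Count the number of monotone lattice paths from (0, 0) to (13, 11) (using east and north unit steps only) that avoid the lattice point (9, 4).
Number of paths = 2260194

Total paths from (0, 0) to (13, 11): C(24, 13) = 2496144. Paths through (9, 4): (paths (0, 0) → (9, 4)) × (paths (9, 4) → (13, 11)) = C(13, 9) · C(11, 4) = 715 · 330 = 235950. Avoidance count = 2496144 − 235950 = 2260194.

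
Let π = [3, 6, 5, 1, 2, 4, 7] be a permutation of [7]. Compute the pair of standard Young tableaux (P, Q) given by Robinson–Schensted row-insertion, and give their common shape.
P = [1, 2, 4, 7] / [3, 5] / [6];  Q = [1, 2, 6, 7] / [3, 5] / [4];  common shape = (4, 2, 1)

Row-insert the values π_1, π_2, … into P one at a time, bumping the leftmost entry strictly greater than the inserted value down to the next row. The recording tableau Q records, in position (i, j), the step at which that cell was added to P.
  Insert 3 (step 1): P = [3];  Q = [1]
  Insert 6 (step 2): P = [3, 6];  Q = [1, 2]
  Insert 5 (step 3): P = [3, 5] / [6];  Q = [1, 2] / [3]
  Insert 1 (step 4): P = [1, 5] / [3] / [6];  Q = [1, 2] / [3] / [4]
  Insert 2 (step 5): P = [1, 2] / [3, 5] / [6];  Q = [1, 2] / [3, 5] / [4]
  Insert 4 (step 6): P = [1, 2, 4] / [3, 5] / [6];  Q = [1, 2, 6] / [3, 5] / [4]
  Insert 7 (step 7): P = [1, 2, 4, 7] / [3, 5] / [6];  Q = [1, 2, 6, 7] / [3, 5] / [4]
Final shape: (4, 2, 1).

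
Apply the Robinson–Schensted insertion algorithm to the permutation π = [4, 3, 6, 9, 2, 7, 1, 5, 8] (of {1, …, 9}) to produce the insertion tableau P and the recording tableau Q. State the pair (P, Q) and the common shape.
P = [1, 5, 7, 8] / [2, 6] / [3, 9] / [4];  Q = [1, 3, 4, 9] / [2, 6] / [5, 8] / [7];  common shape = (4, 2, 2, 1)

Row-insert the values π_1, π_2, … into P one at a time, bumping the leftmost entry strictly greater than the inserted value down to the next row. The recording tableau Q records, in position (i, j), the step at which that cell was added to P.
  Insert 4 (step 1): P = [4];  Q = [1]
  Insert 3 (step 2): P = [3] / [4];  Q = [1] / [2]
  Insert 6 (step 3): P = [3, 6] / [4];  Q = [1, 3] / [2]
  Insert 9 (step 4): P = [3, 6, 9] / [4];  Q = [1, 3, 4] / [2]
  Insert 2 (step 5): P = [2, 6, 9] / [3] / [4];  Q = [1, 3, 4] / [2] / [5]
  Insert 7 (step 6): P = [2, 6, 7] / [3, 9] / [4];  Q = [1, 3, 4] / [2, 6] / [5]
  Insert 1 (step 7): P = [1, 6, 7] / [2, 9] / [3] / [4];  Q = [1, 3, 4] / [2, 6] / [5] / [7]
  Insert 5 (step 8): P = [1, 5, 7] / [2, 6] / [3, 9] / [4];  Q = [1, 3, 4] / [2, 6] / [5, 8] / [7]
  Insert 8 (step 9): P = [1, 5, 7, 8] / [2, 6] / [3, 9] / [4];  Q = [1, 3, 4, 9] / [2, 6] / [5, 8] / [7]
Final shape: (4, 2, 2, 1).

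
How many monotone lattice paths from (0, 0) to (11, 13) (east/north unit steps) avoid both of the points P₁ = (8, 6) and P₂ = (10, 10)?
Number of paths = 1576940

Inclusion–exclusion. Total paths: C(24, 11) = 2496144. Through P₁: C(14, 8)·C(10, 3) = 360360. Through P₂: C(20, 10)·C(4, 1) = 739024. Since P₁ is strictly southwest of P₂, a monotone path through both must visit P₁ then P₂; paths through both = C(14, 8)·C(6, 2)·C(4, 1) = 180180. Avoid both = 2496144 − 360360 − 739024 + 180180 = 1576940.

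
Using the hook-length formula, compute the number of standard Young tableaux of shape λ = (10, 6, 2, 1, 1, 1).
# SYT of shape (10, 6, 2, 1, 1, 1) = 98760480

Hook-length formula: f^λ = n! / Π hook(c), product over all cells c of the Young diagram. For λ = (10, 6, 2, 1, 1, 1), n = 21 boxes. Hook lengths by row (left-to-right, top-to-bottom): [15, 11, 9, 8, 7, 6, 4, 3, 2, 1]; [10, 6, 4, 3, 2, 1]; [5, 1]; [3]; [2]; [1]. Product of hooks = 517321728000. So f^λ = 21! / 517321728000 = 51090942171709440000 / 517321728000 = 98760480.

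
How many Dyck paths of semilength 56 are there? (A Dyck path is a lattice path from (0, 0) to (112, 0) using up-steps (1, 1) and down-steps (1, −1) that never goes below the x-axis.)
C_56 = 6852456927844873497549658464312

These Dyck paths are counted by the Catalan number C_n = (1/(n + 1)) · C(2n, n). For n = 56: C_56 = (1/57) · C(112, 56) = 390590044887157789360330532465784/57 = 6852456927844873497549658464312.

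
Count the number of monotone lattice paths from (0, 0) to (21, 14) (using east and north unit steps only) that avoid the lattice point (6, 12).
Number of paths = 2317434696

Total paths from (0, 0) to (21, 14): C(35, 21) = 2319959400. Paths through (6, 12): (paths (0, 0) → (6, 12)) × (paths (6, 12) → (21, 14)) = C(18, 6) · C(17, 15) = 18564 · 136 = 2524704. Avoidance count = 2319959400 − 2524704 = 2317434696.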